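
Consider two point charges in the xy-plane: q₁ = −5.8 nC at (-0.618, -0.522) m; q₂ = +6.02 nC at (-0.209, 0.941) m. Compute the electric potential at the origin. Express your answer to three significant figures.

Electric potential is a scalar, so the contributions from each charge add algebraically: V = Σ kqᵢ/rᵢ.
Distances from the field point to each charge: r₁ = 0.809 m, r₂ = 0.964 m.
V = k[(-5.80×10⁻⁹)/(0.809) + (6.02×10⁻⁹)/(0.964)] = -8.31 V.

-8.31 V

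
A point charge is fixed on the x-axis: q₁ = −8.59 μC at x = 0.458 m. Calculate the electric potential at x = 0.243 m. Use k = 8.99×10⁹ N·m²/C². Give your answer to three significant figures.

-3.59×10⁵ V

Electric potential is a scalar, so the contributions from each charge add algebraically: V = Σ kqᵢ/rᵢ.
V = k[(-8.59×10⁻⁶)/(0.215)] = -3.59×10⁵ V.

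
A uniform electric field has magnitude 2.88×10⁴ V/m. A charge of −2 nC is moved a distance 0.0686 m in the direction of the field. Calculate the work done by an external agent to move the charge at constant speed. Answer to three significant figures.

The potential change for a displacement 0.0686 m in the direction of the field is ΔV = −Ed = -1980 V.
W_ext = qΔV = 3.95×10⁻⁶ J.

3.95×10⁻⁶ J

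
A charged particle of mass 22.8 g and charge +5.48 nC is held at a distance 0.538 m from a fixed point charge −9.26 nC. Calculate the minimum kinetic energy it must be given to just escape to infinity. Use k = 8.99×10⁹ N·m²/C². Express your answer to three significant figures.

To just escape, total mechanical energy must reach zero at infinity: ½mv²_min + U = 0, so ½mv²_min = −U = |kQq|/r.
|U| = |kQq|/r = (8.99×10⁹ N·m²/C²)(9.26×10⁻⁹)(5.48×10⁻⁹)/(0.538) = 8.48×10⁻⁷ J.

8.48×10⁻⁷ J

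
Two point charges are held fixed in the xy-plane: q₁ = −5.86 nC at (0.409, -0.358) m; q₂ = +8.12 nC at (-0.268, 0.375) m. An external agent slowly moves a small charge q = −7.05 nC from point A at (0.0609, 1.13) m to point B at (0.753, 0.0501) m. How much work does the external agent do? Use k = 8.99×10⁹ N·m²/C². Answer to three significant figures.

5.97×10⁻⁷ J

For quasistatic motion the external work equals the change in potential energy: W_ext = qΔV = q(V_B − V_A).
At A: distances to the source charges are 1.53 m, 0.824 m; V_A = Σ kqᵢ/rᵢ = 54.2 V.
At B: distances to the source charges are 0.534 m, 1.07 m; V_B = Σ kqᵢ/rᵢ = -30.6 V.
ΔV = V_B − V_A = -84.7 V.
W_ext = qΔV = (-7.05×10⁻⁹ C)(-84.7 V) = 5.97×10⁻⁷ J.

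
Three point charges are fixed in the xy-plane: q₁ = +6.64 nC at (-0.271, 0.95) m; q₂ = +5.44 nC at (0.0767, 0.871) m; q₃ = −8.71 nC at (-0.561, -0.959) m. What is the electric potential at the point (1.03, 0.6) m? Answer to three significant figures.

58.5 V

The total potential is the scalar sum of each charge's contribution, V = Σ kqᵢ/rᵢ.
Distances from the field point to each charge: r₁ = 1.35 m, r₂ = 0.991 m, r₃ = 2.23 m.
V = k[(6.64×10⁻⁹)/(1.35) + (5.44×10⁻⁹)/(0.991) + (-8.71×10⁻⁹)/(2.23)] = 58.5 V.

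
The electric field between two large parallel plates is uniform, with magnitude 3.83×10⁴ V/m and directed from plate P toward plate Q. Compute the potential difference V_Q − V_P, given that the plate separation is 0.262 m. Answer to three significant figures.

In a uniform field, potential decreases in the direction of E: ΔV = −E·d for a displacement d parallel to E.
Going from P to Q is a displacement of 0.262 m along the field, so V_Q − V_P = −Ed = -1.00×10⁴ V.

-1.00×10⁴ V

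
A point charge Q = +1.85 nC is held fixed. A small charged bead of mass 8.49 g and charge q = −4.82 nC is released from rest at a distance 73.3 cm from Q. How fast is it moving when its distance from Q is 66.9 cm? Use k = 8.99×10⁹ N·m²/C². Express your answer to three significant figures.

Only the electrostatic force acts, so mechanical energy is conserved: ½mv² = U₁ − U₂ = kQq(1/r₁ − 1/r₂).
U₁ − U₂ = (8.99×10⁹ N·m²/C²)(1.85×10⁻⁹ C)(-4.82×10⁻⁹ C)(1/0.733 − 1/0.669) = 1.05×10⁻⁸ J.
v = √(2·1.05×10⁻⁸/8.49×10⁻³) = 1.57×10⁻³ m/s.

1.57×10⁻³ m/s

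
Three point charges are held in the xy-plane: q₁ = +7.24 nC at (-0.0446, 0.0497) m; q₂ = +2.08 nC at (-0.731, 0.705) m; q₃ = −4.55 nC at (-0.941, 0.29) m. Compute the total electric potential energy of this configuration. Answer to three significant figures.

-3.59×10⁻⁷ J

The work to assemble the configuration equals its total potential energy, U = Σ kqᵢqⱼ/rᵢⱼ over all pairs.
Pair separations: r₁₂ = 0.949 m, r₁₃ = 0.928 m, r₂₃ = 0.465 m.
U = (1.43×10⁻⁷) + (-3.19×10⁻⁷) + (-1.83×10⁻⁷) = -3.59×10⁻⁷ J.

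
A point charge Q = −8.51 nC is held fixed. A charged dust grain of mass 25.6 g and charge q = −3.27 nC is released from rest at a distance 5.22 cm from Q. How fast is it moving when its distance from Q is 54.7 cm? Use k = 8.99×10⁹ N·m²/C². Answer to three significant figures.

Only the electrostatic force acts, so mechanical energy is conserved: ½mv² = U₁ − U₂ = kQq(1/r₁ − 1/r₂).
U₁ − U₂ = (8.99×10⁹ N·m²/C²)(-8.51×10⁻⁹ C)(-3.27×10⁻⁹ C)(1/0.0522 − 1/0.547) = 4.34×10⁻⁶ J.
v = √(2·4.34×10⁻⁶/0.0256) = 0.0184 m/s.

0.0184 m/s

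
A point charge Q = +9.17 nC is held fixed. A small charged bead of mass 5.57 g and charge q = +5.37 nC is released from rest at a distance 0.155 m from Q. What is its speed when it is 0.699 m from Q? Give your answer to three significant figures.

Only the electrostatic force acts, so mechanical energy is conserved: ½mv² = U₁ − U₂ = kQq(1/r₁ − 1/r₂).
U₁ − U₂ = (8.99×10⁹ N·m²/C²)(9.17×10⁻⁹ C)(5.37×10⁻⁹ C)(1/0.155 − 1/0.699) = 2.22×10⁻⁶ J.
v = √(2·2.22×10⁻⁶/5.57×10⁻³) = 0.0283 m/s.

0.0283 m/s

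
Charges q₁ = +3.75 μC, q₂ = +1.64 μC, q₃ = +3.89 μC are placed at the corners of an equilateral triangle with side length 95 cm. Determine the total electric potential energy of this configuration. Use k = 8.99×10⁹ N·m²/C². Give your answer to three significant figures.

0.257 J

The assembly work is the sum of pairwise potential energies, U = Σ_{i<j} kqᵢqⱼ/rᵢⱼ.
All three pair separations equal the side length, 0.950 m.
U = (0.0582) + (0.138) + (0.0604) = 0.257 J.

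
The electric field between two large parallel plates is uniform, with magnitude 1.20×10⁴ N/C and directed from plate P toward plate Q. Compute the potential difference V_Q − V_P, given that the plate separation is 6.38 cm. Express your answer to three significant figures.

In a uniform field, potential decreases in the direction of E: ΔV = −E·d for a displacement d parallel to E.
Going from P to Q is a displacement of 6.38 cm along the field, so V_Q − V_P = −Ed = -766 V.

-766 V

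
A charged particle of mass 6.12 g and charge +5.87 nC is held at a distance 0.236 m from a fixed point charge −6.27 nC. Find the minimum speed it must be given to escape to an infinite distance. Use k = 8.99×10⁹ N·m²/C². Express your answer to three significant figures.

To just escape, total mechanical energy must reach zero at infinity: ½mv²_min + U = 0, so ½mv²_min = −U = |kQq|/r.
|U| = |kQq|/r = (8.99×10⁹ N·m²/C²)(6.27×10⁻⁹)(5.87×10⁻⁹)/(0.236) = 1.40×10⁻⁶ J.
v_min = √(2|U|/m) = √(2·1.40×10⁻⁶/6.12×10⁻³) = 0.0214 m/s.

0.0214 m/s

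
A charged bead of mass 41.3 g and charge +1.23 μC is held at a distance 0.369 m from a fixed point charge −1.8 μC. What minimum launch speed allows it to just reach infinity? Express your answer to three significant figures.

To just escape, total mechanical energy must reach zero at infinity: ½mv²_min + U = 0, so ½mv²_min = −U = |kQq|/r.
|U| = |kQq|/r = (8.99×10⁹ N·m²/C²)(1.80×10⁻⁶)(1.23×10⁻⁶)/(0.369) = 0.0539 J.
v_min = √(2|U|/m) = √(2·0.0539/0.0413) = 1.62 m/s.

1.62 m/s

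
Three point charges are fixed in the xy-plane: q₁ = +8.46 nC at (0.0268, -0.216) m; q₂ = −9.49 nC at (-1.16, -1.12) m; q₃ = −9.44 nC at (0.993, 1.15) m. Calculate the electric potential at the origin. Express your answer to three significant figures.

241 V

The total potential is the scalar sum of each charge's contribution, V = Σ kqᵢ/rᵢ.
Distances from the field point to each charge: r₁ = 0.218 m, r₂ = 1.61 m, r₃ = 1.52 m.
V = k[(8.46×10⁻⁹)/(0.218) + (-9.49×10⁻⁹)/(1.61) + (-9.44×10⁻⁹)/(1.52)] = 241 V.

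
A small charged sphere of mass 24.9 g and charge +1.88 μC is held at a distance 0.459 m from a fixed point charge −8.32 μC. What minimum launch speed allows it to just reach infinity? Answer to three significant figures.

4.96 m/s

To just escape, total mechanical energy must reach zero at infinity: ½mv²_min + U = 0, so ½mv²_min = −U = |kQq|/r.
|U| = |kQq|/r = (8.99×10⁹ N·m²/C²)(8.32×10⁻⁶)(1.88×10⁻⁶)/(0.459) = 0.306 J.
v_min = √(2|U|/m) = √(2·0.306/0.0249) = 4.96 m/s.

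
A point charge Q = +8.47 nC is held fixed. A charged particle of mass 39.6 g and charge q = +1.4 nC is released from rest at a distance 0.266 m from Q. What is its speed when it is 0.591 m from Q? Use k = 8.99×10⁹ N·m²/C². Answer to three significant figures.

Only the electrostatic force acts, so mechanical energy is conserved: ½mv² = U₁ − U₂ = kQq(1/r₁ − 1/r₂).
U₁ − U₂ = (8.99×10⁹ N·m²/C²)(8.47×10⁻⁹ C)(1.40×10⁻⁹ C)(1/0.266 − 1/0.591) = 2.20×10⁻⁷ J.
v = √(2·2.20×10⁻⁷/0.0396) = 3.34×10⁻³ m/s.

3.34×10⁻³ m/s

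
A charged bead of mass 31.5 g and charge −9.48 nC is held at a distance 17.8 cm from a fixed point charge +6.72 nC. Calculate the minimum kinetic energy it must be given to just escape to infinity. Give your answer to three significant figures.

To just escape, total mechanical energy must reach zero at infinity: ½mv²_min + U = 0, so ½mv²_min = −U = |kQq|/r.
|U| = |kQq|/r = (8.99×10⁹ N·m²/C²)(6.72×10⁻⁹)(9.48×10⁻⁹)/(0.178) = 3.22×10⁻⁶ J.

3.22×10⁻⁶ J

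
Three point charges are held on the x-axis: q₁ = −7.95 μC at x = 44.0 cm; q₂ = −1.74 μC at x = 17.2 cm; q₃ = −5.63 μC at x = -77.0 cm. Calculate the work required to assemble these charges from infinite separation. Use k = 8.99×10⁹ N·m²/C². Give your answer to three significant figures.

0.890 J

The assembly work is the sum of pairwise potential energies, U = Σ_{i<j} kqᵢqⱼ/rᵢⱼ.
Pair separations: r₁₂ = 0.268 m, r₁₃ = 1.21 m, r₂₃ = 0.942 m.
U = (0.464) + (0.333) + (0.0935) = 0.890 J.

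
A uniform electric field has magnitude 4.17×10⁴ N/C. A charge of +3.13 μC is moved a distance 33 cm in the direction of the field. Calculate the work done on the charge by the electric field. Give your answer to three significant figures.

The potential change for a displacement 33 cm in the direction of the field is ΔV = −Ed = -1.38×10⁴ V.
W_field = −qΔV = 0.0431 J.

0.0431 J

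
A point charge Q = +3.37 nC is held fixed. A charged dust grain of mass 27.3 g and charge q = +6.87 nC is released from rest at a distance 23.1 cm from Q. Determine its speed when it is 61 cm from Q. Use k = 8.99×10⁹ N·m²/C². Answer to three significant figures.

6.40×10⁻³ m/s

Only the electrostatic force acts, so mechanical energy is conserved: ½mv² = U₁ − U₂ = kQq(1/r₁ − 1/r₂).
U₁ − U₂ = (8.99×10⁹ N·m²/C²)(3.37×10⁻⁹ C)(6.87×10⁻⁹ C)(1/0.231 − 1/0.610) = 5.60×10⁻⁷ J.
v = √(2·5.60×10⁻⁷/0.0273) = 6.40×10⁻³ m/s.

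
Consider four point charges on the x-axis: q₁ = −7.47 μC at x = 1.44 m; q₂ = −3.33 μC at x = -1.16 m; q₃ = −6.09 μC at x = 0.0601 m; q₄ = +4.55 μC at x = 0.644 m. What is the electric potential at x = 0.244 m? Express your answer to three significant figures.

-2.73×10⁵ V

The total potential is the scalar sum of each charge's contribution, V = Σ kqᵢ/rᵢ.
Distances from the field point to each charge: r₁ = 1.20 m, r₂ = 1.40 m, r₃ = 0.184 m, r₄ = 0.400 m.
V = k[(-7.47×10⁻⁶)/(1.20) + (-3.33×10⁻⁶)/(1.40) + (-6.09×10⁻⁶)/(0.184) + (4.55×10⁻⁶)/(0.400)] = -2.73×10⁵ V.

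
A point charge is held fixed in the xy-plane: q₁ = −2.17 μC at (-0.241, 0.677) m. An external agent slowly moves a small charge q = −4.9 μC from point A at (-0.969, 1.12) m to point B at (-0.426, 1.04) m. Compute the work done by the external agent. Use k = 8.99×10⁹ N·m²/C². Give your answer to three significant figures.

For quasistatic motion the external work equals the change in potential energy: W_ext = qΔV = q(V_B − V_A).
At A: distance to the source charge is 0.852 m; V_A = kq₁/r = -2.29×10⁴ V.
At B: distance to the source charge is 0.407 m; V_B = kq₁/r = -4.79×10⁴ V.
ΔV = V_B − V_A = -2.50×10⁴ V.
W_ext = qΔV = (-4.90×10⁻⁶ C)(-2.50×10⁴ V) = 0.122 J.

0.122 J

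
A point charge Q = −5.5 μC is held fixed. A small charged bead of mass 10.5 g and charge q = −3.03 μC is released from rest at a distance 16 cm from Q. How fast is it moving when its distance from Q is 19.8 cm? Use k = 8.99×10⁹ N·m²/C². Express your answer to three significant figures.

5.85 m/s

Only the electrostatic force acts, so mechanical energy is conserved: ½mv² = U₁ − U₂ = kQq(1/r₁ − 1/r₂).
U₁ − U₂ = (8.99×10⁹ N·m²/C²)(-5.50×10⁻⁶ C)(-3.03×10⁻⁶ C)(1/0.160 − 1/0.198) = 0.180 J.
v = √(2·0.180/0.0105) = 5.85 m/s.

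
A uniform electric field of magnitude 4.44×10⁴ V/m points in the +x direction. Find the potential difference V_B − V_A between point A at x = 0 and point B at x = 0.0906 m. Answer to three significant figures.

-4020 V

In a uniform field, potential decreases in the direction of E: V_B − V_A = −E·Δx.
V_B − V_A = −(4.44×10⁴ V/m)(0.0906 m) = -4020 V.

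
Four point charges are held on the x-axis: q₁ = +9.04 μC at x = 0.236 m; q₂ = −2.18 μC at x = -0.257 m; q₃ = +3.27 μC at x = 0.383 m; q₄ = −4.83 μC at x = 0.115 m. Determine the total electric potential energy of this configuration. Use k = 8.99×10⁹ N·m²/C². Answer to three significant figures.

-2.17 J

The work to assemble the configuration equals its total potential energy, U = Σ kqᵢqⱼ/rᵢⱼ over all pairs.
Pair separations: r₁₂ = 0.493 m, r₁₃ = 0.147 m, r₁₄ = 0.121 m, r₂₃ = 0.640 m, r₂₄ = 0.372 m, r₃₄ = 0.268 m.
Summing all 6 pair terms gives U = -2.17 J.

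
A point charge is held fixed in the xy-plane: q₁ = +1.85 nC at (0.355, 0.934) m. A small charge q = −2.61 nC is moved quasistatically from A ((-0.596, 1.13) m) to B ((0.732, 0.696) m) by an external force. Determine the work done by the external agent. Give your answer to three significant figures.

-5.27×10⁻⁸ J

For quasistatic motion the external work equals the change in potential energy: W_ext = qΔV = q(V_B − V_A).
At A: distance to the source charge is 0.971 m; V_A = kq₁/r = 17.1 V.
At B: distance to the source charge is 0.446 m; V_B = kq₁/r = 37.3 V.
ΔV = V_B − V_A = 20.2 V.
W_ext = qΔV = (-2.61×10⁻⁹ C)(20.2 V) = -5.27×10⁻⁸ J.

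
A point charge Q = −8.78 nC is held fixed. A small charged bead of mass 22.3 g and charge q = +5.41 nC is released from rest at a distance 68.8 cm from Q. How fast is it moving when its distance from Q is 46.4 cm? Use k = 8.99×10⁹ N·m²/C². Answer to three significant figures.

Only the electrostatic force acts, so mechanical energy is conserved: ½mv² = U₁ − U₂ = kQq(1/r₁ − 1/r₂).
U₁ − U₂ = (8.99×10⁹ N·m²/C²)(-8.78×10⁻⁹ C)(5.41×10⁻⁹ C)(1/0.688 − 1/0.464) = 3.00×10⁻⁷ J.
v = √(2·3.00×10⁻⁷/0.0223) = 5.18×10⁻³ m/s.

5.18×10⁻³ m/s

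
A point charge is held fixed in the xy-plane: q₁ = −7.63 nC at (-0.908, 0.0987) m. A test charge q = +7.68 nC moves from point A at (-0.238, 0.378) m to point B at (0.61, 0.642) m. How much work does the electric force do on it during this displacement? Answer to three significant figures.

The work done by the electric force is W_field = −ΔU = −q(V_B − V_A) = q(V_A − V_B).
At A: distance to the source charge is 0.726 m; V_A = kq₁/r = -94.5 V.
At B: distance to the source charge is 1.61 m; V_B = kq₁/r = -42.5 V.
ΔV = V_B − V_A = 52.0 V.
W_field = −qΔV = −(7.68×10⁻⁹ C)(52.0 V) = -3.99×10⁻⁷ J.

-3.99×10⁻⁷ J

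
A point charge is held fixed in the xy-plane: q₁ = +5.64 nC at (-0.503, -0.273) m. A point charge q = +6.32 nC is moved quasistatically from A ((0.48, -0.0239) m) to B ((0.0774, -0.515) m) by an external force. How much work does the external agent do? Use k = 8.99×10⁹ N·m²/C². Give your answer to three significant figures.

1.94×10⁻⁷ J

For quasistatic motion the external work equals the change in potential energy: W_ext = qΔV = q(V_B − V_A).
At A: distance to the source charge is 1.01 m; V_A = kq₁/r = 50.0 V.
At B: distance to the source charge is 0.629 m; V_B = kq₁/r = 80.6 V.
ΔV = V_B − V_A = 30.6 V.
W_ext = qΔV = (6.32×10⁻⁹ C)(30.6 V) = 1.94×10⁻⁷ J.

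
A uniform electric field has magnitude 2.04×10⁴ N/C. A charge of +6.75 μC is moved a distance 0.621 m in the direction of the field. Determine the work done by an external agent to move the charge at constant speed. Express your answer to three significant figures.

-0.0855 J

The potential change for a displacement 0.621 m in the direction of the field is ΔV = −Ed = -1.27×10⁴ V.
W_ext = qΔV = -0.0855 J.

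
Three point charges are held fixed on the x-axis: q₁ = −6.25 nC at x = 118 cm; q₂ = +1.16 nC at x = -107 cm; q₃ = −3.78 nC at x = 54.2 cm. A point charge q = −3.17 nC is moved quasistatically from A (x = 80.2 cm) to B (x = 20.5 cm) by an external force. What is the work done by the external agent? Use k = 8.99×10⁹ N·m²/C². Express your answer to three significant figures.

For quasistatic motion the external work equals the change in potential energy: W_ext = qΔV = q(V_B − V_A).
At A: distances to the source charges are 0.378 m, 1.87 m, 0.260 m; V_A = Σ kqᵢ/rᵢ = -274 V.
At B: distances to the source charges are 0.975 m, 1.28 m, 0.337 m; V_B = Σ kqᵢ/rᵢ = -150 V.
ΔV = V_B − V_A = 123 V.
W_ext = qΔV = (-3.17×10⁻⁹ C)(123 V) = -3.91×10⁻⁷ J.

-3.91×10⁻⁷ J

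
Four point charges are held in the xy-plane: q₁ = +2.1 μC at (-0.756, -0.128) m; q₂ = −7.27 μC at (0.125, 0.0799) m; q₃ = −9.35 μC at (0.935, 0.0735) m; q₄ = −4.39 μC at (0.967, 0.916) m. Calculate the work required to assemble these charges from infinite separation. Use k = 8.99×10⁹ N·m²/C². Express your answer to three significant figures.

The work to assemble the configuration equals its total potential energy, U = Σ kqᵢqⱼ/rᵢⱼ over all pairs.
Pair separations: r₁₂ = 0.905 m, r₁₃ = 1.70 m, r₁₄ = 2.01 m, r₂₃ = 0.810 m, r₂₄ = 1.19 m, r₃₄ = 0.843 m.
Summing all 6 pair terms gives U = 1.14 J.

1.14 J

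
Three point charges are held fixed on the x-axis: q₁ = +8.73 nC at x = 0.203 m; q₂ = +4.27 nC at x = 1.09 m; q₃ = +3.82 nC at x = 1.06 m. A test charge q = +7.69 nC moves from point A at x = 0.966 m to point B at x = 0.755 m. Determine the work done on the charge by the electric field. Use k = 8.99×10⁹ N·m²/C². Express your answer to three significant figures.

3.14×10⁻⁶ J

The work done by the electric force is W_field = −ΔU = −q(V_B − V_A) = q(V_A − V_B).
At A: distances to the source charges are 0.763 m, 0.124 m, 0.0940 m; V_A = Σ kqᵢ/rᵢ = 778 V.
At B: distances to the source charges are 0.552 m, 0.335 m, 0.305 m; V_B = Σ kqᵢ/rᵢ = 369 V.
ΔV = V_B − V_A = -408 V.
W_field = −qΔV = −(7.69×10⁻⁹ C)(-408 V) = 3.14×10⁻⁶ J.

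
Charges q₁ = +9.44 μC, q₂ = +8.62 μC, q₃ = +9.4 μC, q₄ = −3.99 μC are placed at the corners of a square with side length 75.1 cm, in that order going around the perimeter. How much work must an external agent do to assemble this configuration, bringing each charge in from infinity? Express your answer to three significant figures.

The work to assemble the configuration equals its total potential energy, U = Σ kqᵢqⱼ/rᵢⱼ over all pairs.
The four side pairs have separation 0.751 m and the two diagonal pairs 1.06 m.
Summing all 6 pair terms gives U = 1.50 J.

1.50 J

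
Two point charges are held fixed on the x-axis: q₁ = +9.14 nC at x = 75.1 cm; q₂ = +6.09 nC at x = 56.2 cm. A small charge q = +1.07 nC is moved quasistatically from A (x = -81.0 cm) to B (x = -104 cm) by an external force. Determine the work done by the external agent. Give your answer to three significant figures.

For quasistatic motion the external work equals the change in potential energy: W_ext = qΔV = q(V_B − V_A).
At A: distances to the source charges are 1.56 m, 1.37 m; V_A = Σ kqᵢ/rᵢ = 92.5 V.
At B: distances to the source charges are 1.79 m, 1.60 m; V_B = Σ kqᵢ/rᵢ = 80.1 V.
ΔV = V_B − V_A = -12.5 V.
W_ext = qΔV = (1.07×10⁻⁹ C)(-12.5 V) = -1.34×10⁻⁸ J.

-1.34×10⁻⁸ J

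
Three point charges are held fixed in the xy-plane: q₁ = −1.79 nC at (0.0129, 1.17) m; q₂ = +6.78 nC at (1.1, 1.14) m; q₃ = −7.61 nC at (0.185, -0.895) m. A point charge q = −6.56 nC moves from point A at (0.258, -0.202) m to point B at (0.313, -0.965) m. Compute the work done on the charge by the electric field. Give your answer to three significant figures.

The work done by the electric force is W_field = −ΔU = −q(V_B − V_A) = q(V_A − V_B).
At A: distances to the source charges are 1.39 m, 1.58 m, 0.697 m; V_A = Σ kqᵢ/rᵢ = -71.3 V.
At B: distances to the source charges are 2.16 m, 2.25 m, 0.146 m; V_B = Σ kqᵢ/rᵢ = -449 V.
ΔV = V_B − V_A = -378 V.
W_field = −qΔV = −(-6.56×10⁻⁹ C)(-378 V) = -2.48×10⁻⁶ J.

-2.48×10⁻⁶ J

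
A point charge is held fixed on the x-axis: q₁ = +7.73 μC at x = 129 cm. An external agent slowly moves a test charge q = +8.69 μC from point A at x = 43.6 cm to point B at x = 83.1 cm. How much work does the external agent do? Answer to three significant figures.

0.609 J

For quasistatic motion the external work equals the change in potential energy: W_ext = qΔV = q(V_B − V_A).
At A: distance to the source charge is 0.854 m; V_A = kq₁/r = 8.14×10⁴ V.
At B: distance to the source charge is 0.459 m; V_B = kq₁/r = 1.51×10⁵ V.
ΔV = V_B − V_A = 7.00×10⁴ V.
W_ext = qΔV = (8.69×10⁻⁶ C)(7.00×10⁴ V) = 0.609 J.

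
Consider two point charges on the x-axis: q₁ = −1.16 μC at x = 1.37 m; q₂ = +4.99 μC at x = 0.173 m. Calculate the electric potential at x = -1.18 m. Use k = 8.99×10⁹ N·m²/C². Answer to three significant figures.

The total potential is the scalar sum of each charge's contribution, V = Σ kqᵢ/rᵢ.
Distances from the field point to each charge: r₁ = 2.55 m, r₂ = 1.35 m.
V = k[(-1.16×10⁻⁶)/(2.55) + (4.99×10⁻⁶)/(1.35)] = 2.91×10⁴ V.

2.91×10⁴ V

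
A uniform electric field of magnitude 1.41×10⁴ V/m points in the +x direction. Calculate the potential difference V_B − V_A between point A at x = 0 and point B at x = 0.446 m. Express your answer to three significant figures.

In a uniform field, potential decreases in the direction of E: V_B − V_A = −E·Δx.
V_B − V_A = −(1.41×10⁴ V/m)(0.446 m) = -6290 V.

-6290 V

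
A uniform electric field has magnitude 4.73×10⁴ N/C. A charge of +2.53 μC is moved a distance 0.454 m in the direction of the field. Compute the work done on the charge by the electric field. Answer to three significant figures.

The potential change for a displacement 0.454 m in the direction of the field is ΔV = −Ed = -2.15×10⁴ V.
W_field = −qΔV = 0.0543 J.

0.0543 J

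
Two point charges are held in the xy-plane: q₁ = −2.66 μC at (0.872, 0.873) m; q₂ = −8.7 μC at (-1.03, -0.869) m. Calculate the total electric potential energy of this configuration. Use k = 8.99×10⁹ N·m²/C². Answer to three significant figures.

The assembly work is the sum of pairwise potential energies, U = Σ_{i<j} kqᵢqⱼ/rᵢⱼ.
Pair separations: r₁₂ = 2.58 m.
U = (0.0807) = 0.0807 J.

0.0807 J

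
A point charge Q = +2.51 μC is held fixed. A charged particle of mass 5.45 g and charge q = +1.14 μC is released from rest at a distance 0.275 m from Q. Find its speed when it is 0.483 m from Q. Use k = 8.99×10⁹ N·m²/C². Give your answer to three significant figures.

3.84 m/s

Only the electrostatic force acts, so mechanical energy is conserved: ½mv² = U₁ − U₂ = kQq(1/r₁ − 1/r₂).
U₁ − U₂ = (8.99×10⁹ N·m²/C²)(2.51×10⁻⁶ C)(1.14×10⁻⁶ C)(1/0.275 − 1/0.483) = 0.0403 J.
v = √(2·0.0403/5.45×10⁻³) = 3.84 m/s.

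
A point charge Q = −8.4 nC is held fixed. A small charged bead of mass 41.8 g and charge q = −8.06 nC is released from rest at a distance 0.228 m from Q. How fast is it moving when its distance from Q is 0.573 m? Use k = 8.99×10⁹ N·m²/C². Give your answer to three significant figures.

8.77×10⁻³ m/s

Only the electrostatic force acts, so mechanical energy is conserved: ½mv² = U₁ − U₂ = kQq(1/r₁ − 1/r₂).
U₁ − U₂ = (8.99×10⁹ N·m²/C²)(-8.40×10⁻⁹ C)(-8.06×10⁻⁹ C)(1/0.228 − 1/0.573) = 1.61×10⁻⁶ J.
v = √(2·1.61×10⁻⁶/0.0418) = 8.77×10⁻³ m/s.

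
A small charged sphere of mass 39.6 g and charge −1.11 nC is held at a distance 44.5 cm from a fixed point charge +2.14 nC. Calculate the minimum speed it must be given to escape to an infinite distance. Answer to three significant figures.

To just escape, total mechanical energy must reach zero at infinity: ½mv²_min + U = 0, so ½mv²_min = −U = |kQq|/r.
|U| = |kQq|/r = (8.99×10⁹ N·m²/C²)(2.14×10⁻⁹)(1.11×10⁻⁹)/(0.445) = 4.80×10⁻⁸ J.
v_min = √(2|U|/m) = √(2·4.80×10⁻⁸/0.0396) = 1.56×10⁻³ m/s.

1.56×10⁻³ m/s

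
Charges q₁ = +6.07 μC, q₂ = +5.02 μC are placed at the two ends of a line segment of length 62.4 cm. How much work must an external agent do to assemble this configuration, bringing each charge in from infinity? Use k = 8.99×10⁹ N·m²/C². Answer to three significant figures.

0.439 J

The work to assemble the configuration equals its total potential energy, U = Σ kqᵢqⱼ/rᵢⱼ over all pairs.
The separation is r = 0.624 m.
U = (0.439) = 0.439 J.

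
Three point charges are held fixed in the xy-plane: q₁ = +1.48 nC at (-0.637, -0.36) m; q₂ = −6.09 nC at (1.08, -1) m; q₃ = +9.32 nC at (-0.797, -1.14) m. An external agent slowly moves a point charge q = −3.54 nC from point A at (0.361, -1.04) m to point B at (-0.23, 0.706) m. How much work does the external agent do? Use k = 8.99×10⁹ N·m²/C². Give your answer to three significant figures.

For quasistatic motion the external work equals the change in potential energy: W_ext = qΔV = q(V_B − V_A).
At A: distances to the source charges are 1.21 m, 0.720 m, 1.16 m; V_A = Σ kqᵢ/rᵢ = 7.08 V.
At B: distances to the source charges are 1.14 m, 2.15 m, 1.93 m; V_B = Σ kqᵢ/rᵢ = 29.6 V.
ΔV = V_B − V_A = 22.5 V.
W_ext = qΔV = (-3.54×10⁻⁹ C)(22.5 V) = -7.97×10⁻⁸ J.

-7.97×10⁻⁸ J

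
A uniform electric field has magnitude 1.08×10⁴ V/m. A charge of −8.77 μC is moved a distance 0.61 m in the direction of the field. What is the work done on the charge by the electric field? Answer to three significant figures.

The potential change for a displacement 0.61 m in the direction of the field is ΔV = −Ed = -6590 V.
W_field = −qΔV = -0.0578 J.

-0.0578 J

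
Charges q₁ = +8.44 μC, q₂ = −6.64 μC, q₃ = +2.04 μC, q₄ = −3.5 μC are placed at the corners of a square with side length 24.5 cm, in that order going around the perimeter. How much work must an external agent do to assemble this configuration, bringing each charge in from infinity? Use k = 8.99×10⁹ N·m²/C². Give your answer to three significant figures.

The work to assemble the configuration equals its total potential energy, U = Σ kqᵢqⱼ/rᵢⱼ over all pairs.
The four side pairs have separation 0.245 m and the two diagonal pairs 0.346 m.
Summing all 6 pair terms gives U = -2.85 J.

-2.85 J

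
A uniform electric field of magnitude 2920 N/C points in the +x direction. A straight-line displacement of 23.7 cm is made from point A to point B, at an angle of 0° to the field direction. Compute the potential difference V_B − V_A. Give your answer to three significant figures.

-692 V

Only the component of displacement along E changes the potential: ΔV = −E·d·cosθ.
ΔV = −(2920 V/m)(0.237 m)cos0° = -692 V.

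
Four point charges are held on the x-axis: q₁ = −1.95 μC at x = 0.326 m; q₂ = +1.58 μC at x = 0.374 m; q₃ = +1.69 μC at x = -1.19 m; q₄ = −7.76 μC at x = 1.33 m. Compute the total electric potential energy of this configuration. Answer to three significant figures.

-0.608 J

The work to assemble the configuration equals its total potential energy, U = Σ kqᵢqⱼ/rᵢⱼ over all pairs.
Pair separations: r₁₂ = 0.0480 m, r₁₃ = 1.52 m, r₁₄ = 1.00 m, r₂₃ = 1.56 m, r₂₄ = 0.956 m, r₃₄ = 2.52 m.
Summing all 6 pair terms gives U = -0.608 J.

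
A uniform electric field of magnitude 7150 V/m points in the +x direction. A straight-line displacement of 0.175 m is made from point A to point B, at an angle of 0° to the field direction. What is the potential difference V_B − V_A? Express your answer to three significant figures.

-1250 V

Only the component of displacement along E changes the potential: ΔV = −E·d·cosθ.
ΔV = −(7150 V/m)(0.175 m)cos0° = -1250 V.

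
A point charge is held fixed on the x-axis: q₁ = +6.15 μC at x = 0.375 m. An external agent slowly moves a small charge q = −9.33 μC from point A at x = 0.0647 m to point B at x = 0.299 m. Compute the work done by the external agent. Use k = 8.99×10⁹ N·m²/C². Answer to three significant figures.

-5.12 J

For quasistatic motion the external work equals the change in potential energy: W_ext = qΔV = q(V_B − V_A).
At A: distance to the source charge is 0.310 m; V_A = kq₁/r = 1.78×10⁵ V.
At B: distance to the source charge is 0.0760 m; V_B = kq₁/r = 7.27×10⁵ V.
ΔV = V_B − V_A = 5.49×10⁵ V.
W_ext = qΔV = (-9.33×10⁻⁶ C)(5.49×10⁵ V) = -5.12 J.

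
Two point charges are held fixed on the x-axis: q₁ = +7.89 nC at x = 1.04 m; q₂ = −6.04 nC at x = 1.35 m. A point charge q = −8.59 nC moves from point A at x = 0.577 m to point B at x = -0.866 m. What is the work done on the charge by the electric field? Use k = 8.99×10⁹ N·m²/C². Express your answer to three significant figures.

-6.03×10⁻⁷ J

The work done by the electric force is W_field = −ΔU = −q(V_B − V_A) = q(V_A − V_B).
At A: distances to the source charges are 0.463 m, 0.773 m; V_A = Σ kqᵢ/rᵢ = 83.0 V.
At B: distances to the source charges are 1.91 m, 2.22 m; V_B = Σ kqᵢ/rᵢ = 12.7 V.
ΔV = V_B − V_A = -70.2 V.
W_field = −qΔV = −(-8.59×10⁻⁹ C)(-70.2 V) = -6.03×10⁻⁷ J.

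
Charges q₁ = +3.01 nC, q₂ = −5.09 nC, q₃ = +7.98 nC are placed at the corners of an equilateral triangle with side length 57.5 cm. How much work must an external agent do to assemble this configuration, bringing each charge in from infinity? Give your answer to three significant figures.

The work to assemble the configuration equals its total potential energy, U = Σ kqᵢqⱼ/rᵢⱼ over all pairs.
All three pair separations equal the side length, 0.575 m.
U = (-2.40×10⁻⁷) + (3.76×10⁻⁷) + (-6.35×10⁻⁷) = -4.99×10⁻⁷ J.

-4.99×10⁻⁷ J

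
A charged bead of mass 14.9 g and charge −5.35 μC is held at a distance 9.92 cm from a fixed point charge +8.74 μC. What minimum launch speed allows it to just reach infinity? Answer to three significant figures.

23.8 m/s

To just escape, total mechanical energy must reach zero at infinity: ½mv²_min + U = 0, so ½mv²_min = −U = |kQq|/r.
|U| = |kQq|/r = (8.99×10⁹ N·m²/C²)(8.74×10⁻⁶)(5.35×10⁻⁶)/(0.0992) = 4.24 J.
v_min = √(2|U|/m) = √(2·4.24/0.0149) = 23.8 m/s.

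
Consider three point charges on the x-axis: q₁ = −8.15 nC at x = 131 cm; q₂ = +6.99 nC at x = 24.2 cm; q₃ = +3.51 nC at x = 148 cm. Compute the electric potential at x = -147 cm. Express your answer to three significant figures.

The total potential is the scalar sum of each charge's contribution, V = Σ kqᵢ/rᵢ.
Distances from the field point to each charge: r₁ = 2.78 m, r₂ = 1.71 m, r₃ = 2.95 m.
V = k[(-8.15×10⁻⁹)/(2.78) + (6.99×10⁻⁹)/(1.71) + (3.51×10⁻⁹)/(2.95)] = 21.0 V.

21.0 V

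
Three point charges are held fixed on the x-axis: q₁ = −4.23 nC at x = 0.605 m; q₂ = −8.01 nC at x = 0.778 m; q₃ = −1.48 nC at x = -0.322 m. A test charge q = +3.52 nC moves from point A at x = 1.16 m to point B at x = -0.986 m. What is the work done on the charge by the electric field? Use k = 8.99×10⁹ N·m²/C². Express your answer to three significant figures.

-6.38×10⁻⁷ J

The work done by the electric force is W_field = −ΔU = −q(V_B − V_A) = q(V_A − V_B).
At A: distances to the source charges are 0.555 m, 0.382 m, 1.48 m; V_A = Σ kqᵢ/rᵢ = -266 V.
At B: distances to the source charges are 1.59 m, 1.76 m, 0.664 m; V_B = Σ kqᵢ/rᵢ = -84.8 V.
ΔV = V_B − V_A = 181 V.
W_field = −qΔV = −(3.52×10⁻⁹ C)(181 V) = -6.38×10⁻⁷ J.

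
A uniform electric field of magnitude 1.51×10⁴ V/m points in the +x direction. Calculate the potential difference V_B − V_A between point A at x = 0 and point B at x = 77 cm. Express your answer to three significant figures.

In a uniform field, potential decreases in the direction of E: V_B − V_A = −E·Δx.
V_B − V_A = −(1.51×10⁴ V/m)(0.770 m) = -1.16×10⁴ V.

-1.16×10⁴ V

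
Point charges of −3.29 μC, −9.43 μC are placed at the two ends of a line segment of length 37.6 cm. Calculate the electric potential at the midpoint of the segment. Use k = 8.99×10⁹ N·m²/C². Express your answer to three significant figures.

-6.08×10⁵ V

The total potential is the scalar sum of each charge's contribution, V = Σ kqᵢ/rᵢ.
Each charge is 0.188 m from the midpoint.
V = k[(-3.29×10⁻⁶)/(0.188) + (-9.43×10⁻⁶)/(0.188)] = -6.08×10⁵ V.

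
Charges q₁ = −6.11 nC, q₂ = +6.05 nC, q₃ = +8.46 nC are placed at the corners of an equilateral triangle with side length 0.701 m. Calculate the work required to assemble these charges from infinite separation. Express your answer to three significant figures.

-4.81×10⁻⁷ J

The assembly work is the sum of pairwise potential energies, U = Σ_{i<j} kqᵢqⱼ/rᵢⱼ.
All three pair separations equal the side length, 0.701 m.
U = (-4.74×10⁻⁷) + (-6.63×10⁻⁷) + (6.56×10⁻⁷) = -4.81×10⁻⁷ J.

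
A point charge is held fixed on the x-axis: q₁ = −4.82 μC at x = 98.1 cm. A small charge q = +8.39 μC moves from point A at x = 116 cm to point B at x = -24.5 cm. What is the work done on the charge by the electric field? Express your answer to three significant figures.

-1.73 J

The work done by the electric force is W_field = −ΔU = −q(V_B − V_A) = q(V_A − V_B).
At A: distance to the source charge is 0.179 m; V_A = kq₁/r = -2.42×10⁵ V.
At B: distance to the source charge is 1.23 m; V_B = kq₁/r = -3.53×10⁴ V.
ΔV = V_B − V_A = 2.07×10⁵ V.
W_field = −qΔV = −(8.39×10⁻⁶ C)(2.07×10⁵ V) = -1.73 J.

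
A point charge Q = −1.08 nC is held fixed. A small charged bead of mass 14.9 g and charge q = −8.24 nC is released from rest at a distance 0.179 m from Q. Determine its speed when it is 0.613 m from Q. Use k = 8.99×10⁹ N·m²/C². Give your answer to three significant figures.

Only the electrostatic force acts, so mechanical energy is conserved: ½mv² = U₁ − U₂ = kQq(1/r₁ − 1/r₂).
U₁ − U₂ = (8.99×10⁹ N·m²/C²)(-1.08×10⁻⁹ C)(-8.24×10⁻⁹ C)(1/0.179 − 1/0.613) = 3.16×10⁻⁷ J.
v = √(2·3.16×10⁻⁷/0.0149) = 6.52×10⁻³ m/s.

6.52×10⁻³ m/s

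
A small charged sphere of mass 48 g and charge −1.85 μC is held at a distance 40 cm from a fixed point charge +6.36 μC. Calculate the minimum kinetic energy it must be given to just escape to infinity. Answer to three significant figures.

To just escape, total mechanical energy must reach zero at infinity: ½mv²_min + U = 0, so ½mv²_min = −U = |kQq|/r.
|U| = |kQq|/r = (8.99×10⁹ N·m²/C²)(6.36×10⁻⁶)(1.85×10⁻⁶)/(0.400) = 0.264 J.

0.264 J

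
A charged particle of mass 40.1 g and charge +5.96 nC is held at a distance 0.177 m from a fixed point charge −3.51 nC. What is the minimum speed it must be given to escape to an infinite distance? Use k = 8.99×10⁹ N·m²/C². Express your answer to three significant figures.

7.28×10⁻³ m/s

To just escape, total mechanical energy must reach zero at infinity: ½mv²_min + U = 0, so ½mv²_min = −U = |kQq|/r.
|U| = |kQq|/r = (8.99×10⁹ N·m²/C²)(3.51×10⁻⁹)(5.96×10⁻⁹)/(0.177) = 1.06×10⁻⁶ J.
v_min = √(2|U|/m) = √(2·1.06×10⁻⁶/0.0401) = 7.28×10⁻³ m/s.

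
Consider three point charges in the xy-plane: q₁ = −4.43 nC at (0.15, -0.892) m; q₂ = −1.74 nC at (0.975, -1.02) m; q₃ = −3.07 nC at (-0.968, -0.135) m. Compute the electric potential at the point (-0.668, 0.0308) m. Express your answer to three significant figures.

-121 V

The total potential is the scalar sum of each charge's contribution, V = Σ kqᵢ/rᵢ.
Distances from the field point to each charge: r₁ = 1.23 m, r₂ = 1.95 m, r₃ = 0.343 m.
V = k[(-4.43×10⁻⁹)/(1.23) + (-1.74×10⁻⁹)/(1.95) + (-3.07×10⁻⁹)/(0.343)] = -121 V.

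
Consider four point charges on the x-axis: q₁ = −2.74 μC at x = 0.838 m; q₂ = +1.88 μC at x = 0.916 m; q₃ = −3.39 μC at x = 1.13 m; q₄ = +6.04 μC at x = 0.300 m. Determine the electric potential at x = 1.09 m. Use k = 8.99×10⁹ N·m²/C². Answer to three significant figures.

Electric potential is a scalar, so the contributions from each charge add algebraically: V = Σ kqᵢ/rᵢ.
Distances from the field point to each charge: r₁ = 0.252 m, r₂ = 0.174 m, r₃ = 0.0400 m, r₄ = 0.790 m.
V = k[(-2.74×10⁻⁶)/(0.252) + (1.88×10⁻⁶)/(0.174) + (-3.39×10⁻⁶)/(0.0400) + (6.04×10⁻⁶)/(0.790)] = -6.94×10⁵ V.

-6.94×10⁵ V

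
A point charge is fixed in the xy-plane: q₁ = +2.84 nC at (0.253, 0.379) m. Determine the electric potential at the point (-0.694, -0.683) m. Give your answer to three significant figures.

17.9 V

The total potential is the scalar sum of each charge's contribution, V = Σ kqᵢ/rᵢ.
Distances from the field point to each charge: r₁ = 1.42 m.
V = k[(2.84×10⁻⁹)/(1.42)] = 17.9 V.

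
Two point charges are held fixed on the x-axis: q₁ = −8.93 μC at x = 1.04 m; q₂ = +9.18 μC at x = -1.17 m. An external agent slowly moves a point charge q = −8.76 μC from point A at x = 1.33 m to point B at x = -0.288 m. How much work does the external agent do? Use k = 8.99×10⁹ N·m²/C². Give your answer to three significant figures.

-2.43 J

For quasistatic motion the external work equals the change in potential energy: W_ext = qΔV = q(V_B − V_A).
At A: distances to the source charges are 0.290 m, 2.50 m; V_A = Σ kqᵢ/rᵢ = -2.44×10⁵ V.
At B: distances to the source charges are 1.33 m, 0.882 m; V_B = Σ kqᵢ/rᵢ = 3.31×10⁴ V.
ΔV = V_B − V_A = 2.77×10⁵ V.
W_ext = qΔV = (-8.76×10⁻⁶ C)(2.77×10⁵ V) = -2.43 J.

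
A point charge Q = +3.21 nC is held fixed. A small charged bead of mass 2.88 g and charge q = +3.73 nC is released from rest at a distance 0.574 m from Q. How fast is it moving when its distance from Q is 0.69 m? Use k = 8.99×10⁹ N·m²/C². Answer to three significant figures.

Only the electrostatic force acts, so mechanical energy is conserved: ½mv² = U₁ − U₂ = kQq(1/r₁ − 1/r₂).
U₁ − U₂ = (8.99×10⁹ N·m²/C²)(3.21×10⁻⁹ C)(3.73×10⁻⁹ C)(1/0.574 − 1/0.690) = 3.15×10⁻⁸ J.
v = √(2·3.15×10⁻⁸/2.88×10⁻³) = 4.68×10⁻³ m/s.

4.68×10⁻³ m/s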